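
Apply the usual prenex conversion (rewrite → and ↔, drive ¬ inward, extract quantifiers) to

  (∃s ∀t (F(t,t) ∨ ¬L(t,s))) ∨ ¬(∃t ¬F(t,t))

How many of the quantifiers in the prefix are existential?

Push ¬ through the quantifiers and connectives to reach negation normal form:
  (∃s ∀t (F(t,t) ∨ ¬L(t,s))) ∨ (∀t F(t,t))
Rename bound variables to avoid capture: t↦x1.
  (∃s ∀t (F(t,t) ∨ ¬L(t,s))) ∨ (∀x1 F(x1,x1))
Extract every quantifier outward, since the variables are now distinct and don't occur free across branches:
  ∃s ∀t ∀x1 (F(t,t) ∨ ¬L(t,s) ∨ F(x1,x1))
The prefix is ∃s ∀t ∀x1: 2 universal, 1 existential.

1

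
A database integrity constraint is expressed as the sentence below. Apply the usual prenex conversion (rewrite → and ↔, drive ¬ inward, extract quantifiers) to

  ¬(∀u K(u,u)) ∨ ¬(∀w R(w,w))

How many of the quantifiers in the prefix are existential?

2

Drive negations inward (¬∀x A ≡ ∃x ¬A, ¬∃x A ≡ ∀x ¬A, De Morgan for ∧/∨):
  (∃u ¬K(u,u)) ∨ (∃w ¬R(w,w))
Extract every quantifier outward, since the variables are now distinct and don't occur free across branches:
  ∃u ∃w (¬K(u,u) ∨ ¬R(w,w))
The prefix is ∃u ∃w: 0 universal, 2 existential.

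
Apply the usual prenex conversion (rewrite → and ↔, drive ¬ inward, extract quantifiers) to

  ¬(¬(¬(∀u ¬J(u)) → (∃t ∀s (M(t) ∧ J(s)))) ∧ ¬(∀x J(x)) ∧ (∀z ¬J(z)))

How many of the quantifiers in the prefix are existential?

2

Eliminate → and ↔ using ¬ and ∨.
  ¬(¬(¬¬(∀u ¬J(u)) ∨ (∃t ∀s (M(t) ∧ J(s)))) ∧ ¬(∀x J(x)) ∧ (∀z ¬J(z)))
Push ¬ through the quantifiers and connectives to reach negation normal form:
  (∀u ¬J(u)) ∨ (∃t ∀s (M(t) ∧ J(s))) ∨ (∀x J(x)) ∨ (∃z J(z))
Extract every quantifier outward, since the variables are now distinct and don't occur free across branches:
  ∀u ∃t ∀s ∀x ∃z (¬J(u) ∨ M(t) ∧ J(s) ∨ J(x) ∨ J(z))
The prefix is ∀u ∃t ∀s ∀x ∃z: 3 universal, 2 existential.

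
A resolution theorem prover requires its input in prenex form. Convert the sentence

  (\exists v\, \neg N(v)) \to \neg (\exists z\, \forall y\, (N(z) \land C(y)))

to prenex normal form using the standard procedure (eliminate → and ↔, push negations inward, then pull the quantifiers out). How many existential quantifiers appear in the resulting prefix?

First replace A → B with ¬A ∨ B.
  \neg (\exists v\, \neg N(v)) \lor \neg (\exists z\, \forall y\, (N(z) \land C(y)))
Move each ¬ inward, flipping quantifiers it crosses:
  (\forall v\, N(v)) \lor (\forall z\, \exists y\, (\neg N(z) \lor \neg C(y)))
All bound variables are already distinct, so no renaming is needed.
Pull the quantifiers to the front (each side's bound variable is not free in the other side):
  \forall v\, \forall z\, \exists y\, (N(v) \lor \neg N(z) \lor \neg C(y))
The prefix is \forall v \forall z \exists y: 2 universal, 1 existential.

1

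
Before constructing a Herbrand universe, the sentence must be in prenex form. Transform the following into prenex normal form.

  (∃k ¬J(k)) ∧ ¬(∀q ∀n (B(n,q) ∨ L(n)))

∃k ∃q ∃n (¬J(k) ∧ ¬B(n,q) ∧ ¬L(n))

Move each ¬ inward, flipping quantifiers it crosses:
  (∃k ¬J(k)) ∧ (∃q ∃n (¬B(n,q) ∧ ¬L(n)))
Pull the quantifiers to the front (each side's bound variable is not free in the other side):
  ∃k ∃q ∃n (¬J(k) ∧ ¬B(n,q) ∧ ¬L(n))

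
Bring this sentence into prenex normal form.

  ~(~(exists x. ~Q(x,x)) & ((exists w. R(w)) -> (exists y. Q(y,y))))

First replace A → B with ¬A ∨ B.
  ~(~(exists x. ~Q(x,x)) & (~(exists w. R(w)) | (exists y. Q(y,y))))
Push ¬ through the quantifiers and connectives to reach negation normal form:
  (exists x. ~Q(x,x)) | (exists w. R(w)) & (forall y. ~Q(y,y))
Finally move all quantifiers to the prefix:
  exists x. exists w. forall y. (~Q(x,x) | R(w) & ~Q(y,y))

exists x. exists w. forall y. (~Q(x,x) | R(w) & ~Q(y,y))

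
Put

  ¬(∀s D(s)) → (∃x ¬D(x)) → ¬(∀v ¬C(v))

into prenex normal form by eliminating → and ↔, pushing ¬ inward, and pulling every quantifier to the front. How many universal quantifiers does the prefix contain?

First replace A → B with ¬A ∨ B.
  ¬¬(∀s D(s)) ∨ ¬(∃x ¬D(x)) ∨ ¬(∀v ¬C(v))
Push ¬ through the quantifiers and connectives to reach negation normal form:
  (∀s D(s)) ∨ (∀x D(x)) ∨ (∃v C(v))
All bound variables are already distinct, so no renaming is needed.
Extract every quantifier outward, since the variables are now distinct and don't occur free across branches:
  ∀s ∀x ∃v (D(s) ∨ D(x) ∨ C(v))
The prefix is ∀s ∀x ∃v: 2 universal, 1 existential.

2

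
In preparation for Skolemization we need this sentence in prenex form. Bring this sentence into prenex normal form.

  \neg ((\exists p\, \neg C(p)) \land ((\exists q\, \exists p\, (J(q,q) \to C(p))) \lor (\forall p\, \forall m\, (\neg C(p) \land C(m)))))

\forall p\, \forall q\, \forall z1\, \exists w1\, \exists m\, (C(p) \lor J(q,q) \land \neg C(z1) \land (C(w1) \lor \neg C(m)))

First replace A → B with ¬A ∨ B.
  \neg ((\exists p\, \neg C(p)) \land ((\exists q\, \exists p\, (\neg J(q,q) \lor C(p))) \lor (\forall p\, \forall m\, (\neg C(p) \land C(m)))))
Push ¬ through the quantifiers and connectives to reach negation normal form:
  (\forall p\, C(p)) \lor (\forall q\, \forall p\, (J(q,q) \land \neg C(p))) \land (\exists p\, \exists m\, (C(p) \lor \neg C(m)))
Standardize variables apart so no two quantifiers bind the same name: p↦z1, p↦w1.
  (\forall p\, C(p)) \lor (\forall q\, \forall z1\, (J(q,q) \land \neg C(z1))) \land (\exists w1\, \exists m\, (C(w1) \lor \neg C(m)))
Extract every quantifier outward, since the variables are now distinct and don't occur free across branches:
  \forall p\, \forall q\, \forall z1\, \exists w1\, \exists m\, (C(p) \lor J(q,q) \land \neg C(z1) \land (C(w1) \lor \neg C(m)))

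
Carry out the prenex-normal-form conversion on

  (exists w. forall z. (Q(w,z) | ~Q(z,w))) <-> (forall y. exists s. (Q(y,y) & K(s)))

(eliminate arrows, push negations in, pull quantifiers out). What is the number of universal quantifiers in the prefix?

Eliminate → and ↔ using ¬ and ∨; A ↔ B as (¬A ∨ B) ∧ (¬B ∨ A).
  (~(exists w. forall z. (Q(w,z) | ~Q(z,w))) | (forall y. exists s. (Q(y,y) & K(s)))) & (~(forall y. exists s. (Q(y,y) & K(s))) | (exists w. forall z. (Q(w,z) | ~Q(z,w))))
Drive negations inward (¬∀x A ≡ ∃x ¬A, ¬∃x A ≡ ∀x ¬A, De Morgan for ∧/∨):
  ((forall w. exists z. (~Q(w,z) & Q(z,w))) | (forall y. exists s. (Q(y,y) & K(s)))) & ((exists y. forall s. (~Q(y,y) | ~K(s))) | (exists w. forall z. (Q(w,z) | ~Q(z,w))))
Standardize variables apart so no two quantifiers bind the same name: y↦p, s↦z1, w↦w1, z↦u1.
  ((forall w. exists z. (~Q(w,z) & Q(z,w))) | (forall y. exists s. (Q(y,y) & K(s)))) & ((exists p. forall z1. (~Q(p,p) | ~K(z1))) | (exists w1. forall u1. (Q(w1,u1) | ~Q(u1,w1))))
Extract every quantifier outward, since the variables are now distinct and don't occur free across branches:
  forall w. exists z. forall y. exists s. exists p. forall z1. exists w1. forall u1. ((~Q(w,z) & Q(z,w) | Q(y,y) & K(s)) & (~Q(p,p) | ~K(z1) | Q(w1,u1) | ~Q(u1,w1)))
The prefix is forall w exists z forall y exists s exists p forall z1 exists w1 forall u1: 4 universal, 4 existential.

4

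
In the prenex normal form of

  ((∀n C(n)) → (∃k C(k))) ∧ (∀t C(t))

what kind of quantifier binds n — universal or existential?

existential

Eliminate → and ↔ using ¬ and ∨.
  (¬(∀n C(n)) ∨ (∃k C(k))) ∧ (∀t C(t))
Move each ¬ inward, flipping quantifiers it crosses:
  ((∃n ¬C(n)) ∨ (∃k C(k))) ∧ (∀t C(t))
All bound variables are already distinct, so no renaming is needed.
Pull the quantifiers to the front (each side's bound variable is not free in the other side):
  ∃n ∃k ∀t ((¬C(n) ∨ C(k)) ∧ C(t))
The quantifier ∀n sits under an odd number of negations (counting the antecedent side of each →), so it flips to ∃n.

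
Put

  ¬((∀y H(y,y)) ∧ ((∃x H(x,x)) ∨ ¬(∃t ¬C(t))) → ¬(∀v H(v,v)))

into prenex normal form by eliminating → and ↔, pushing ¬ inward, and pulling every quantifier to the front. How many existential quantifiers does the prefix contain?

Rewrite implications/biconditionals: A → B as ¬A ∨ B.
  ¬(¬((∀y H(y,y)) ∧ ((∃x H(x,x)) ∨ ¬(∃t ¬C(t)))) ∨ ¬(∀v H(v,v)))
Push ¬ through the quantifiers and connectives to reach negation normal form:
  (∀y H(y,y)) ∧ ((∃x H(x,x)) ∨ (∀t C(t))) ∧ (∀v H(v,v))
All bound variables are already distinct, so no renaming is needed.
Pull the quantifiers to the front (each side's bound variable is not free in the other side):
  ∀y ∃x ∀t ∀v (H(y,y) ∧ (H(x,x) ∨ C(t)) ∧ H(v,v))
The prefix is ∀y ∃x ∀t ∀v: 3 universal, 1 existential.

1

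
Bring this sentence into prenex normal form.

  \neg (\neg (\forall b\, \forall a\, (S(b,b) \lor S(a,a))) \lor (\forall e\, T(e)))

\forall b\, \forall a\, \exists e\, ((S(b,b) \lor S(a,a)) \land \neg T(e))

Push ¬ through the quantifiers and connectives to reach negation normal form:
  (\forall b\, \forall a\, (S(b,b) \lor S(a,a))) \land (\exists e\, \neg T(e))
Pull the quantifiers to the front (each side's bound variable is not free in the other side):
  \forall b\, \forall a\, \exists e\, ((S(b,b) \lor S(a,a)) \land \neg T(e))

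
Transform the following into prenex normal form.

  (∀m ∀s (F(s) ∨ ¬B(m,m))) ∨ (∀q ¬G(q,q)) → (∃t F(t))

Eliminate → and ↔ using ¬ and ∨.
  ¬((∀m ∀s (F(s) ∨ ¬B(m,m))) ∨ (∀q ¬G(q,q))) ∨ (∃t F(t))
Push ¬ through the quantifiers and connectives to reach negation normal form:
  (∃m ∃s (¬F(s) ∧ B(m,m))) ∧ (∃q G(q,q)) ∨ (∃t F(t))
Finally move all quantifiers to the prefix:
  ∃m ∃s ∃q ∃t (¬F(s) ∧ B(m,m) ∧ G(q,q) ∨ F(t))

∃m ∃s ∃q ∃t (¬F(s) ∧ B(m,m) ∧ G(q,q) ∨ F(t))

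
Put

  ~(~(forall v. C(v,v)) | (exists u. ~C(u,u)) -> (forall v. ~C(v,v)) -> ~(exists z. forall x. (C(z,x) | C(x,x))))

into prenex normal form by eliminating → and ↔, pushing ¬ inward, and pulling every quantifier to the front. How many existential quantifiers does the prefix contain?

3

Rewrite implications/biconditionals: A → B as ¬A ∨ B.
  ~(~(~(forall v. C(v,v)) | (exists u. ~C(u,u))) | ~(forall v. ~C(v,v)) | ~(exists z. forall x. (C(z,x) | C(x,x))))
Drive negations inward (¬∀x A ≡ ∃x ¬A, ¬∃x A ≡ ∀x ¬A, De Morgan for ∧/∨):
  ((exists v. ~C(v,v)) | (exists u. ~C(u,u))) & (forall v. ~C(v,v)) & (exists z. forall x. (C(z,x) | C(x,x)))
Give each quantifier a distinct variable: v↦s.
  ((exists v. ~C(v,v)) | (exists u. ~C(u,u))) & (forall s. ~C(s,s)) & (exists z. forall x. (C(z,x) | C(x,x)))
Finally move all quantifiers to the prefix:
  exists v. exists u. forall s. exists z. forall x. ((~C(v,v) | ~C(u,u)) & ~C(s,s) & (C(z,x) | C(x,x)))
The prefix is exists v exists u forall s exists z forall x: 2 universal, 3 existential.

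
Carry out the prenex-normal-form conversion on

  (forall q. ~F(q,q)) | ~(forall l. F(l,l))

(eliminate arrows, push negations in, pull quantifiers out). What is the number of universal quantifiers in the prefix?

Drive negations inward (¬∀x A ≡ ∃x ¬A, ¬∃x A ≡ ∀x ¬A, De Morgan for ∧/∨):
  (forall q. ~F(q,q)) | (exists l. ~F(l,l))
Finally move all quantifiers to the prefix:
  forall q. exists l. (~F(q,q) | ~F(l,l))
The prefix is forall q exists l: 1 universal, 1 existential.

1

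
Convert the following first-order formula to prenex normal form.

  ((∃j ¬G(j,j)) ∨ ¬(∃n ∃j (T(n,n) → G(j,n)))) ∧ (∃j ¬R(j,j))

Eliminate → and ↔ using ¬ and ∨.
  ((∃j ¬G(j,j)) ∨ ¬(∃n ∃j (¬T(n,n) ∨ G(j,n)))) ∧ (∃j ¬R(j,j))
Drive negations inward (¬∀x A ≡ ∃x ¬A, ¬∃x A ≡ ∀x ¬A, De Morgan for ∧/∨):
  ((∃j ¬G(j,j)) ∨ (∀n ∀j (T(n,n) ∧ ¬G(j,n)))) ∧ (∃j ¬R(j,j))
Standardize variables apart so no two quantifiers bind the same name: j↦s, j↦q.
  ((∃j ¬G(j,j)) ∨ (∀n ∀s (T(n,n) ∧ ¬G(s,n)))) ∧ (∃q ¬R(q,q))
Finally move all quantifiers to the prefix:
  ∃j ∀n ∀s ∃q ((¬G(j,j) ∨ T(n,n) ∧ ¬G(s,n)) ∧ ¬R(q,q))

∃j ∀n ∀s ∃q ((¬G(j,j) ∨ T(n,n) ∧ ¬G(s,n)) ∧ ¬R(q,q))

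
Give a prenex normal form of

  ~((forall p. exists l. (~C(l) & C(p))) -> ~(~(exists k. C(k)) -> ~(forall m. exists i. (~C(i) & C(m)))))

forall p. exists l. exists k. exists m. forall i. (~C(l) & C(p) & (C(k) | C(i) | ~C(m)))

First replace A → B with ¬A ∨ B.
  ~(~(forall p. exists l. (~C(l) & C(p))) | ~(~~(exists k. C(k)) | ~(forall m. exists i. (~C(i) & C(m)))))
Drive negations inward (¬∀x A ≡ ∃x ¬A, ¬∃x A ≡ ∀x ¬A, De Morgan for ∧/∨):
  (forall p. exists l. (~C(l) & C(p))) & ((exists k. C(k)) | (exists m. forall i. (C(i) | ~C(m))))
All bound variables are already distinct, so no renaming is needed.
Finally move all quantifiers to the prefix:
  forall p. exists l. exists k. exists m. forall i. (~C(l) & C(p) & (C(k) | C(i) | ~C(m)))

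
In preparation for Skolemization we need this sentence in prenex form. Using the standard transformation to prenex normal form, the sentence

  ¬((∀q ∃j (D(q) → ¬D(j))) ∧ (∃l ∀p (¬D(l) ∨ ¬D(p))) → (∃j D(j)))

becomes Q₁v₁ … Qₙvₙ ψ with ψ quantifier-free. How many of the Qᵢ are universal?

First replace A → B with ¬A ∨ B.
  ¬(¬((∀q ∃j (¬D(q) ∨ ¬D(j))) ∧ (∃l ∀p (¬D(l) ∨ ¬D(p)))) ∨ (∃j D(j)))
Move each ¬ inward, flipping quantifiers it crosses:
  (∀q ∃j (¬D(q) ∨ ¬D(j))) ∧ (∃l ∀p (¬D(l) ∨ ¬D(p))) ∧ (∀j ¬D(j))
Standardize variables apart so no two quantifiers bind the same name: j↦c.
  (∀q ∃j (¬D(q) ∨ ¬D(j))) ∧ (∃l ∀p (¬D(l) ∨ ¬D(p))) ∧ (∀c ¬D(c))
Pull the quantifiers to the front (each side's bound variable is not free in the other side):
  ∀q ∃j ∃l ∀p ∀c ((¬D(q) ∨ ¬D(j)) ∧ (¬D(l) ∨ ¬D(p)) ∧ ¬D(c))
The prefix is ∀q ∃j ∃l ∀p ∀c: 3 universal, 2 existential.

3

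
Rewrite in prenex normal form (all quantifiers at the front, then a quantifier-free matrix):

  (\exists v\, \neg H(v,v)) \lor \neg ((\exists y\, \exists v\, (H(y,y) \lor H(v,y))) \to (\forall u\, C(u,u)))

Rewrite implications/biconditionals: A → B as ¬A ∨ B.
  (\exists v\, \neg H(v,v)) \lor \neg (\neg (\exists y\, \exists v\, (H(y,y) \lor H(v,y))) \lor (\forall u\, C(u,u)))
Drive negations inward (¬∀x A ≡ ∃x ¬A, ¬∃x A ≡ ∀x ¬A, De Morgan for ∧/∨):
  (\exists v\, \neg H(v,v)) \lor (\exists y\, \exists v\, (H(y,y) \lor H(v,y))) \land (\exists u\, \neg C(u,u))
Give each quantifier a distinct variable: v↦x.
  (\exists v\, \neg H(v,v)) \lor (\exists y\, \exists x\, (H(y,y) \lor H(x,y))) \land (\exists u\, \neg C(u,u))
Extract every quantifier outward, since the variables are now distinct and don't occur free across branches:
  \exists v\, \exists y\, \exists x\, \exists u\, (\neg H(v,v) \lor (H(y,y) \lor H(x,y)) \land \neg C(u,u))

\exists v\, \exists y\, \exists x\, \exists u\, (\neg H(v,v) \lor (H(y,y) \lor H(x,y)) \land \neg C(u,u))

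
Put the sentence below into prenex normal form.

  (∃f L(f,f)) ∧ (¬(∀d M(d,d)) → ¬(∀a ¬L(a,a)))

∃f ∀d ∃a (L(f,f) ∧ (M(d,d) ∨ L(a,a)))

Rewrite implications/biconditionals: A → B as ¬A ∨ B.
  (∃f L(f,f)) ∧ (¬¬(∀d M(d,d)) ∨ ¬(∀a ¬L(a,a)))
Push ¬ through the quantifiers and connectives to reach negation normal form:
  (∃f L(f,f)) ∧ ((∀d M(d,d)) ∨ (∃a L(a,a)))
All bound variables are already distinct, so no renaming is needed.
Pull the quantifiers to the front (each side's bound variable is not free in the other side):
  ∃f ∀d ∃a (L(f,f) ∧ (M(d,d) ∨ L(a,a)))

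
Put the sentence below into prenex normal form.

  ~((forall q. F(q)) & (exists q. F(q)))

exists q. forall c. (~F(q) | ~F(c))

Move each ¬ inward, flipping quantifiers it crosses:
  (exists q. ~F(q)) | (forall q. ~F(q))
Rename bound variables to avoid capture: q↦c.
  (exists q. ~F(q)) | (forall c. ~F(c))
Pull the quantifiers to the front (each side's bound variable is not free in the other side):
  exists q. forall c. (~F(q) | ~F(c))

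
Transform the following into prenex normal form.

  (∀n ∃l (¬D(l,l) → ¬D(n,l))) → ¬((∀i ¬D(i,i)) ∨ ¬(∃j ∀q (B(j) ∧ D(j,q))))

Rewrite implications/biconditionals: A → B as ¬A ∨ B.
  ¬(∀n ∃l (¬¬D(l,l) ∨ ¬D(n,l))) ∨ ¬((∀i ¬D(i,i)) ∨ ¬(∃j ∀q (B(j) ∧ D(j,q))))
Drive negations inward (¬∀x A ≡ ∃x ¬A, ¬∃x A ≡ ∀x ¬A, De Morgan for ∧/∨):
  (∃n ∀l (¬D(l,l) ∧ D(n,l))) ∨ (∃i D(i,i)) ∧ (∃j ∀q (B(j) ∧ D(j,q)))
Extract every quantifier outward, since the variables are now distinct and don't occur free across branches:
  ∃n ∀l ∃i ∃j ∀q (¬D(l,l) ∧ D(n,l) ∨ D(i,i) ∧ B(j) ∧ D(j,q))

∃n ∀l ∃i ∃j ∀q (¬D(l,l) ∧ D(n,l) ∨ D(i,i) ∧ B(j) ∧ D(j,q))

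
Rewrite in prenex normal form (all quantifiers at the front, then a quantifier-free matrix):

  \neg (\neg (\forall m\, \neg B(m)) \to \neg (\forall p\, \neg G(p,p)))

Rewrite implications/biconditionals: A → B as ¬A ∨ B.
  \neg (\neg \neg (\forall m\, \neg B(m)) \lor \neg (\forall p\, \neg G(p,p)))
Push ¬ through the quantifiers and connectives to reach negation normal form:
  (\exists m\, B(m)) \land (\forall p\, \neg G(p,p))
Pull the quantifiers to the front (each side's bound variable is not free in the other side):
  \exists m\, \forall p\, (B(m) \land \neg G(p,p))

\exists m\, \forall p\, (B(m) \land \neg G(p,p))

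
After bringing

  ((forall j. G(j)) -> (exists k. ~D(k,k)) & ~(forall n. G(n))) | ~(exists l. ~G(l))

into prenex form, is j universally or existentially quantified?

Rewrite implications/biconditionals: A → B as ¬A ∨ B.
  ~(forall j. G(j)) | (exists k. ~D(k,k)) & ~(forall n. G(n)) | ~(exists l. ~G(l))
Push ¬ through the quantifiers and connectives to reach negation normal form:
  (exists j. ~G(j)) | (exists k. ~D(k,k)) & (exists n. ~G(n)) | (forall l. G(l))
All bound variables are already distinct, so no renaming is needed.
Extract every quantifier outward, since the variables are now distinct and don't occur free across branches:
  exists j. exists k. exists n. forall l. (~G(j) | ~D(k,k) & ~G(n) | G(l))
The quantifier forall j sits under an odd number of negations (counting the antecedent side of each →), so it flips to exists j.

existential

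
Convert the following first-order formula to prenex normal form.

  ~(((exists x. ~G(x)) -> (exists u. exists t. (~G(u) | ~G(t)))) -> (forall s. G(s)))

Eliminate → and ↔ using ¬ and ∨.
  ~(~(~(exists x. ~G(x)) | (exists u. exists t. (~G(u) | ~G(t)))) | (forall s. G(s)))
Move each ¬ inward, flipping quantifiers it crosses:
  ((forall x. G(x)) | (exists u. exists t. (~G(u) | ~G(t)))) & (exists s. ~G(s))
All bound variables are already distinct, so no renaming is needed.
Pull the quantifiers to the front (each side's bound variable is not free in the other side):
  forall x. exists u. exists t. exists s. ((G(x) | ~G(u) | ~G(t)) & ~G(s))

forall x. exists u. exists t. exists s. ((G(x) | ~G(u) | ~G(t)) & ~G(s))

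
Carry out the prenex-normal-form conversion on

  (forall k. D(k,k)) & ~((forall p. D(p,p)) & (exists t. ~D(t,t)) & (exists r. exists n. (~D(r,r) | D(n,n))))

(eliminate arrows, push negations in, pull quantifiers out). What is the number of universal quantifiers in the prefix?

Push ¬ through the quantifiers and connectives to reach negation normal form:
  (forall k. D(k,k)) & ((exists p. ~D(p,p)) | (forall t. D(t,t)) | (forall r. forall n. (D(r,r) & ~D(n,n))))
Pull the quantifiers to the front (each side's bound variable is not free in the other side):
  forall k. exists p. forall t. forall r. forall n. (D(k,k) & (~D(p,p) | D(t,t) | D(r,r) & ~D(n,n)))
The prefix is forall k exists p forall t forall r forall n: 4 universal, 1 existential.

4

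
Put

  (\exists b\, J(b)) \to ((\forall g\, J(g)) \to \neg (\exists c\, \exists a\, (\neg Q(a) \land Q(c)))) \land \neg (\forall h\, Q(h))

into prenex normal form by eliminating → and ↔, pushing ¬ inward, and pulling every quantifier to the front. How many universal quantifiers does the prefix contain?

3

First replace A → B with ¬A ∨ B.
  \neg (\exists b\, J(b)) \lor (\neg (\forall g\, J(g)) \lor \neg (\exists c\, \exists a\, (\neg Q(a) \land Q(c)))) \land \neg (\forall h\, Q(h))
Drive negations inward (¬∀x A ≡ ∃x ¬A, ¬∃x A ≡ ∀x ¬A, De Morgan for ∧/∨):
  (\forall b\, \neg J(b)) \lor ((\exists g\, \neg J(g)) \lor (\forall c\, \forall a\, (Q(a) \lor \neg Q(c)))) \land (\exists h\, \neg Q(h))
Extract every quantifier outward, since the variables are now distinct and don't occur free across branches:
  \forall b\, \exists g\, \forall c\, \forall a\, \exists h\, (\neg J(b) \lor (\neg J(g) \lor Q(a) \lor \neg Q(c)) \land \neg Q(h))
The prefix is \forall b \exists g \forall c \forall a \exists h: 3 universal, 2 existential.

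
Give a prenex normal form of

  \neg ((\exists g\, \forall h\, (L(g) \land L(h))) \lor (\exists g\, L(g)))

Move each ¬ inward, flipping quantifiers it crosses:
  (\forall g\, \exists h\, (\neg L(g) \lor \neg L(h))) \land (\forall g\, \neg L(g))
Give each quantifier a distinct variable: g↦u1.
  (\forall g\, \exists h\, (\neg L(g) \lor \neg L(h))) \land (\forall u1\, \neg L(u1))
Pull the quantifiers to the front (each side's bound variable is not free in the other side):
  \forall g\, \exists h\, \forall u1\, ((\neg L(g) \lor \neg L(h)) \land \neg L(u1))

\forall g\, \exists h\, \forall u1\, ((\neg L(g) \lor \neg L(h)) \land \neg L(u1))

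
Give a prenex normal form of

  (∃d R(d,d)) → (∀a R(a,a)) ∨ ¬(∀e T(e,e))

Eliminate → and ↔ using ¬ and ∨.
  ¬(∃d R(d,d)) ∨ (∀a R(a,a)) ∨ ¬(∀e T(e,e))
Drive negations inward (¬∀x A ≡ ∃x ¬A, ¬∃x A ≡ ∀x ¬A, De Morgan for ∧/∨):
  (∀d ¬R(d,d)) ∨ (∀a R(a,a)) ∨ (∃e ¬T(e,e))
Pull the quantifiers to the front (each side's bound variable is not free in the other side):
  ∀d ∀a ∃e (¬R(d,d) ∨ R(a,a) ∨ ¬T(e,e))

∀d ∀a ∃e (¬R(d,d) ∨ R(a,a) ∨ ¬T(e,e))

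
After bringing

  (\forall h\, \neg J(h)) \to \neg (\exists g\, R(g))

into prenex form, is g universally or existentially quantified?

Eliminate → and ↔ using ¬ and ∨.
  \neg (\forall h\, \neg J(h)) \lor \neg (\exists g\, R(g))
Drive negations inward (¬∀x A ≡ ∃x ¬A, ¬∃x A ≡ ∀x ¬A, De Morgan for ∧/∨):
  (\exists h\, J(h)) \lor (\forall g\, \neg R(g))
Extract every quantifier outward, since the variables are now distinct and don't occur free across branches:
  \exists h\, \forall g\, (J(h) \lor \neg R(g))
The quantifier \exists g sits under an odd number of negations (counting the antecedent side of each →), so it flips to \forall g.

universal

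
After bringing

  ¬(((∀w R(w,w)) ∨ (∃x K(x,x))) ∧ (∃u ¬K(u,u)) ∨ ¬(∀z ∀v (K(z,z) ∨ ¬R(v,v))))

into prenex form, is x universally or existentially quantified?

Move each ¬ inward, flipping quantifiers it crosses:
  ((∃w ¬R(w,w)) ∧ (∀x ¬K(x,x)) ∨ (∀u K(u,u))) ∧ (∀z ∀v (K(z,z) ∨ ¬R(v,v)))
All bound variables are already distinct, so no renaming is needed.
Pull the quantifiers to the front (each side's bound variable is not free in the other side):
  ∃w ∀x ∀u ∀z ∀v ((¬R(w,w) ∧ ¬K(x,x) ∨ K(u,u)) ∧ (K(z,z) ∨ ¬R(v,v)))
The quantifier ∃x sits under an odd number of negations, so it flips to ∀x.

universal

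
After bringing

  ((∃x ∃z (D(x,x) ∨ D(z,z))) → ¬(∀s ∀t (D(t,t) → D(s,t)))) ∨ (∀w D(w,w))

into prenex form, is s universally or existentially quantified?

First replace A → B with ¬A ∨ B.
  ¬(∃x ∃z (D(x,x) ∨ D(z,z))) ∨ ¬(∀s ∀t (¬D(t,t) ∨ D(s,t))) ∨ (∀w D(w,w))
Move each ¬ inward, flipping quantifiers it crosses:
  (∀x ∀z (¬D(x,x) ∧ ¬D(z,z))) ∨ (∃s ∃t (D(t,t) ∧ ¬D(s,t))) ∨ (∀w D(w,w))
Finally move all quantifiers to the prefix:
  ∀x ∀z ∃s ∃t ∀w (¬D(x,x) ∧ ¬D(z,z) ∨ D(t,t) ∧ ¬D(s,t) ∨ D(w,w))
The quantifier ∀s sits under an odd number of negations (counting the antecedent side of each →), so it flips to ∃s.

existential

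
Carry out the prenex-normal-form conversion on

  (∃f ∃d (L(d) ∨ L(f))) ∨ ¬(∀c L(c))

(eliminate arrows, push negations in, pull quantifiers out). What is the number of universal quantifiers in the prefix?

0

Push ¬ through the quantifiers and connectives to reach negation normal form:
  (∃f ∃d (L(d) ∨ L(f))) ∨ (∃c ¬L(c))
Extract every quantifier outward, since the variables are now distinct and don't occur free across branches:
  ∃f ∃d ∃c (L(d) ∨ L(f) ∨ ¬L(c))
The prefix is ∃f ∃d ∃c: 0 universal, 3 existential.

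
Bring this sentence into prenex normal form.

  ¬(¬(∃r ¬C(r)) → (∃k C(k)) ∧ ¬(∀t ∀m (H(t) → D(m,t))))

∀r ∀k ∀t ∀m (C(r) ∧ (¬C(k) ∨ ¬H(t) ∨ D(m,t)))

Eliminate → and ↔ using ¬ and ∨.
  ¬(¬¬(∃r ¬C(r)) ∨ (∃k C(k)) ∧ ¬(∀t ∀m (¬H(t) ∨ D(m,t))))
Drive negations inward (¬∀x A ≡ ∃x ¬A, ¬∃x A ≡ ∀x ¬A, De Morgan for ∧/∨):
  (∀r C(r)) ∧ ((∀k ¬C(k)) ∨ (∀t ∀m (¬H(t) ∨ D(m,t))))
Pull the quantifiers to the front (each side's bound variable is not free in the other side):
  ∀r ∀k ∀t ∀m (C(r) ∧ (¬C(k) ∨ ¬H(t) ∨ D(m,t)))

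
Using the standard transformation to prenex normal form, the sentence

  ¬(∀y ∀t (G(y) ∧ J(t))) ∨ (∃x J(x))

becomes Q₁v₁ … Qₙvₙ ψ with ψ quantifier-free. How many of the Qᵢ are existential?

Push ¬ through the quantifiers and connectives to reach negation normal form:
  (∃y ∃t (¬G(y) ∨ ¬J(t))) ∨ (∃x J(x))
All bound variables are already distinct, so no renaming is needed.
Pull the quantifiers to the front (each side's bound variable is not free in the other side):
  ∃y ∃t ∃x (¬G(y) ∨ ¬J(t) ∨ J(x))
The prefix is ∃y ∃t ∃x: 0 universal, 3 existential.

3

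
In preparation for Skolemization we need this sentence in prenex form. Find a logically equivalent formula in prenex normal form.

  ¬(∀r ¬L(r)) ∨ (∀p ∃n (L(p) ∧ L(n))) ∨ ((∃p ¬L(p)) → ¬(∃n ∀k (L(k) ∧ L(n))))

∃r ∀p ∃n ∀q ∀x ∃k (L(r) ∨ L(p) ∧ L(n) ∨ L(q) ∨ ¬L(k) ∨ ¬L(x))

Rewrite implications/biconditionals: A → B as ¬A ∨ B.
  ¬(∀r ¬L(r)) ∨ (∀p ∃n (L(p) ∧ L(n))) ∨ ¬(∃p ¬L(p)) ∨ ¬(∃n ∀k (L(k) ∧ L(n)))
Push ¬ through the quantifiers and connectives to reach negation normal form:
  (∃r L(r)) ∨ (∀p ∃n (L(p) ∧ L(n))) ∨ (∀p L(p)) ∨ (∀n ∃k (¬L(k) ∨ ¬L(n)))
Rename bound variables to avoid capture: p↦q, n↦x.
  (∃r L(r)) ∨ (∀p ∃n (L(p) ∧ L(n))) ∨ (∀q L(q)) ∨ (∀x ∃k (¬L(k) ∨ ¬L(x)))
Pull the quantifiers to the front (each side's bound variable is not free in the other side):
  ∃r ∀p ∃n ∀q ∀x ∃k (L(r) ∨ L(p) ∧ L(n) ∨ L(q) ∨ ¬L(k) ∨ ¬L(x))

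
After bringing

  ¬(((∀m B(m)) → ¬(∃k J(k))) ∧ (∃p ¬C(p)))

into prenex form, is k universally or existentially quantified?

First replace A → B with ¬A ∨ B.
  ¬((¬(∀m B(m)) ∨ ¬(∃k J(k))) ∧ (∃p ¬C(p)))
Push ¬ through the quantifiers and connectives to reach negation normal form:
  (∀m B(m)) ∧ (∃k J(k)) ∨ (∀p C(p))
All bound variables are already distinct, so no renaming is needed.
Pull the quantifiers to the front (each side's bound variable is not free in the other side):
  ∀m ∃k ∀p (B(m) ∧ J(k) ∨ C(p))
The quantifier ∃k sits under an even number of negations (counting the antecedent side of each →), so it remains existential.

existential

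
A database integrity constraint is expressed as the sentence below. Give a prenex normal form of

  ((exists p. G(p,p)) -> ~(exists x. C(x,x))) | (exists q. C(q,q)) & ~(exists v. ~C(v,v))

Rewrite implications/biconditionals: A → B as ¬A ∨ B.
  ~(exists p. G(p,p)) | ~(exists x. C(x,x)) | (exists q. C(q,q)) & ~(exists v. ~C(v,v))
Move each ¬ inward, flipping quantifiers it crosses:
  (forall p. ~G(p,p)) | (forall x. ~C(x,x)) | (exists q. C(q,q)) & (forall v. C(v,v))
All bound variables are already distinct, so no renaming is needed.
Finally move all quantifiers to the prefix:
  forall p. forall x. exists q. forall v. (~G(p,p) | ~C(x,x) | C(q,q) & C(v,v))

forall p. forall x. exists q. forall v. (~G(p,p) | ~C(x,x) | C(q,q) & C(v,v))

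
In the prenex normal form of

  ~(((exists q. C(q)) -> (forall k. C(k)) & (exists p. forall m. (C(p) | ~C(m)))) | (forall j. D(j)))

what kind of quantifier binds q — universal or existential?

existential

Rewrite implications/biconditionals: A → B as ¬A ∨ B.
  ~(~(exists q. C(q)) | (forall k. C(k)) & (exists p. forall m. (C(p) | ~C(m))) | (forall j. D(j)))
Drive negations inward (¬∀x A ≡ ∃x ¬A, ¬∃x A ≡ ∀x ¬A, De Morgan for ∧/∨):
  (exists q. C(q)) & ((exists k. ~C(k)) | (forall p. exists m. (~C(p) & C(m)))) & (exists j. ~D(j))
All bound variables are already distinct, so no renaming is needed.
Extract every quantifier outward, since the variables are now distinct and don't occur free across branches:
  exists q. exists k. forall p. exists m. exists j. (C(q) & (~C(k) | ~C(p) & C(m)) & ~D(j))
The quantifier exists q sits under an even number of negations (counting the antecedent side of each →), so it remains existential.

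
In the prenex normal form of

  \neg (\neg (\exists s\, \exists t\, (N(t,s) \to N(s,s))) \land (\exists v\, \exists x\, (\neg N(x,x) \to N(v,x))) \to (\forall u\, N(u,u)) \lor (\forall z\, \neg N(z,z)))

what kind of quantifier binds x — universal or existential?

existential

Rewrite implications/biconditionals: A → B as ¬A ∨ B.
  \neg (\neg (\neg (\exists s\, \exists t\, (\neg N(t,s) \lor N(s,s))) \land (\exists v\, \exists x\, (\neg \neg N(x,x) \lor N(v,x)))) \lor (\forall u\, N(u,u)) \lor (\forall z\, \neg N(z,z)))
Drive negations inward (¬∀x A ≡ ∃x ¬A, ¬∃x A ≡ ∀x ¬A, De Morgan for ∧/∨):
  (\forall s\, \forall t\, (N(t,s) \land \neg N(s,s))) \land (\exists v\, \exists x\, (N(x,x) \lor N(v,x))) \land (\exists u\, \neg N(u,u)) \land (\exists z\, N(z,z))
All bound variables are already distinct, so no renaming is needed.
Finally move all quantifiers to the prefix:
  \forall s\, \forall t\, \exists v\, \exists x\, \exists u\, \exists z\, (N(t,s) \land \neg N(s,s) \land (N(x,x) \lor N(v,x)) \land \neg N(u,u) \land N(z,z))
The quantifier \exists x sits under an even number of negations (counting the antecedent side of each →), so it remains existential.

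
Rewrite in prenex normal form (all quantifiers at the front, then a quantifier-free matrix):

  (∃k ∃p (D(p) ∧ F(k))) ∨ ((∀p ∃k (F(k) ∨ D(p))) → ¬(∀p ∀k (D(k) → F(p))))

Rewrite implications/biconditionals: A → B as ¬A ∨ B.
  (∃k ∃p (D(p) ∧ F(k))) ∨ ¬(∀p ∃k (F(k) ∨ D(p))) ∨ ¬(∀p ∀k (¬D(k) ∨ F(p)))
Push ¬ through the quantifiers and connectives to reach negation normal form:
  (∃k ∃p (D(p) ∧ F(k))) ∨ (∃p ∀k (¬F(k) ∧ ¬D(p))) ∨ (∃p ∃k (D(k) ∧ ¬F(p)))
Give each quantifier a distinct variable: p↦x1, k↦s, p↦x, k↦y1.
  (∃k ∃p (D(p) ∧ F(k))) ∨ (∃x1 ∀s (¬F(s) ∧ ¬D(x1))) ∨ (∃x ∃y1 (D(y1) ∧ ¬F(x)))
Extract every quantifier outward, since the variables are now distinct and don't occur free across branches:
  ∃k ∃p ∃x1 ∀s ∃x ∃y1 (D(p) ∧ F(k) ∨ ¬F(s) ∧ ¬D(x1) ∨ D(y1) ∧ ¬F(x))

∃k ∃p ∃x1 ∀s ∃x ∃y1 (D(p) ∧ F(k) ∨ ¬F(s) ∧ ¬D(x1) ∨ D(y1) ∧ ¬F(x))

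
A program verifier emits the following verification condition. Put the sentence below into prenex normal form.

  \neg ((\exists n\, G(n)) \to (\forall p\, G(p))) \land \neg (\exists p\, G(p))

First replace A → B with ¬A ∨ B.
  \neg (\neg (\exists n\, G(n)) \lor (\forall p\, G(p))) \land \neg (\exists p\, G(p))
Move each ¬ inward, flipping quantifiers it crosses:
  (\exists n\, G(n)) \land (\exists p\, \neg G(p)) \land (\forall p\, \neg G(p))
Give each quantifier a distinct variable: p↦b.
  (\exists n\, G(n)) \land (\exists p\, \neg G(p)) \land (\forall b\, \neg G(b))
Extract every quantifier outward, since the variables are now distinct and don't occur free across branches:
  \exists n\, \exists p\, \forall b\, (G(n) \land \neg G(p) \land \neg G(b))

\exists n\, \exists p\, \forall b\, (G(n) \land \neg G(p) \land \neg G(b))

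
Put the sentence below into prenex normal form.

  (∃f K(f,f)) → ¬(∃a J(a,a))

∀f ∀a (¬K(f,f) ∨ ¬J(a,a))

Rewrite implications/biconditionals: A → B as ¬A ∨ B.
  ¬(∃f K(f,f)) ∨ ¬(∃a J(a,a))
Push ¬ through the quantifiers and connectives to reach negation normal form:
  (∀f ¬K(f,f)) ∨ (∀a ¬J(a,a))
All bound variables are already distinct, so no renaming is needed.
Pull the quantifiers to the front (each side's bound variable is not free in the other side):
  ∀f ∀a (¬K(f,f) ∨ ¬J(a,a))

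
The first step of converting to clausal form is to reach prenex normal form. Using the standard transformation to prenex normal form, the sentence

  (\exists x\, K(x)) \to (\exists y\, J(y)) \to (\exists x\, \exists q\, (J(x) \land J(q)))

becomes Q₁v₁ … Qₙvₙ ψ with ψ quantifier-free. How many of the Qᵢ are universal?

2

Rewrite implications/biconditionals: A → B as ¬A ∨ B.
  \neg (\exists x\, K(x)) \lor \neg (\exists y\, J(y)) \lor (\exists x\, \exists q\, (J(x) \land J(q)))
Drive negations inward (¬∀x A ≡ ∃x ¬A, ¬∃x A ≡ ∀x ¬A, De Morgan for ∧/∨):
  (\forall x\, \neg K(x)) \lor (\forall y\, \neg J(y)) \lor (\exists x\, \exists q\, (J(x) \land J(q)))
Rename bound variables to avoid capture: x↦r.
  (\forall x\, \neg K(x)) \lor (\forall y\, \neg J(y)) \lor (\exists r\, \exists q\, (J(r) \land J(q)))
Finally move all quantifiers to the prefix:
  \forall x\, \forall y\, \exists r\, \exists q\, (\neg K(x) \lor \neg J(y) \lor J(r) \land J(q))
The prefix is \forall x \forall y \exists r \exists q: 2 universal, 2 existential.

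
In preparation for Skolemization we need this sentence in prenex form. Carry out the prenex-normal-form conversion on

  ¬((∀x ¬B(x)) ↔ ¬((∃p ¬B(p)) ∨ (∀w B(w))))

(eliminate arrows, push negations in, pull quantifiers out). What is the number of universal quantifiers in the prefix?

Eliminate → and ↔ using ¬ and ∨; A ↔ B as (¬A ∨ B) ∧ (¬B ∨ A).
  ¬((¬(∀x ¬B(x)) ∨ ¬((∃p ¬B(p)) ∨ (∀w B(w)))) ∧ (¬¬((∃p ¬B(p)) ∨ (∀w B(w))) ∨ (∀x ¬B(x))))
Push ¬ through the quantifiers and connectives to reach negation normal form:
  (∀x ¬B(x)) ∧ ((∃p ¬B(p)) ∨ (∀w B(w))) ∨ (∀p B(p)) ∧ (∃w ¬B(w)) ∧ (∃x B(x))
Give each quantifier a distinct variable: p↦a, w↦y, x↦t.
  (∀x ¬B(x)) ∧ ((∃p ¬B(p)) ∨ (∀w B(w))) ∨ (∀a B(a)) ∧ (∃y ¬B(y)) ∧ (∃t B(t))
Extract every quantifier outward, since the variables are now distinct and don't occur free across branches:
  ∀x ∃p ∀w ∀a ∃y ∃t (¬B(x) ∧ (¬B(p) ∨ B(w)) ∨ B(a) ∧ ¬B(y) ∧ B(t))
The prefix is ∀x ∃p ∀w ∀a ∃y ∃t: 3 universal, 3 existential.

3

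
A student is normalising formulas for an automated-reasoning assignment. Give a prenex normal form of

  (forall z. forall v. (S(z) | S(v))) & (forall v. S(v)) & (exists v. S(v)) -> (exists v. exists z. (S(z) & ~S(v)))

exists z. exists v. exists a. forall r. exists c. exists q. (~S(z) & ~S(v) | ~S(a) | ~S(r) | S(q) & ~S(c))

Eliminate → and ↔ using ¬ and ∨.
  ~((forall z. forall v. (S(z) | S(v))) & (forall v. S(v)) & (exists v. S(v))) | (exists v. exists z. (S(z) & ~S(v)))
Drive negations inward (¬∀x A ≡ ∃x ¬A, ¬∃x A ≡ ∀x ¬A, De Morgan for ∧/∨):
  (exists z. exists v. (~S(z) & ~S(v))) | (exists v. ~S(v)) | (forall v. ~S(v)) | (exists v. exists z. (S(z) & ~S(v)))
Standardize variables apart so no two quantifiers bind the same name: v↦a, v↦r, v↦c, z↦q.
  (exists z. exists v. (~S(z) & ~S(v))) | (exists a. ~S(a)) | (forall r. ~S(r)) | (exists c. exists q. (S(q) & ~S(c)))
Extract every quantifier outward, since the variables are now distinct and don't occur free across branches:
  exists z. exists v. exists a. forall r. exists c. exists q. (~S(z) & ~S(v) | ~S(a) | ~S(r) | S(q) & ~S(c))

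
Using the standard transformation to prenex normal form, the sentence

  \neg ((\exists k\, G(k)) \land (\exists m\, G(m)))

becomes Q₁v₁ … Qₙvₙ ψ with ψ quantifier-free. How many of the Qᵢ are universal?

Drive negations inward (¬∀x A ≡ ∃x ¬A, ¬∃x A ≡ ∀x ¬A, De Morgan for ∧/∨):
  (\forall k\, \neg G(k)) \lor (\forall m\, \neg G(m))
Pull the quantifiers to the front (each side's bound variable is not free in the other side):
  \forall k\, \forall m\, (\neg G(k) \lor \neg G(m))
The prefix is \forall k \forall m: 2 universal, 0 existential.

2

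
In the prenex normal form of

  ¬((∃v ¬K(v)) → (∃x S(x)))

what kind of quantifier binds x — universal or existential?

universal

Rewrite implications/biconditionals: A → B as ¬A ∨ B.
  ¬(¬(∃v ¬K(v)) ∨ (∃x S(x)))
Drive negations inward (¬∀x A ≡ ∃x ¬A, ¬∃x A ≡ ∀x ¬A, De Morgan for ∧/∨):
  (∃v ¬K(v)) ∧ (∀x ¬S(x))
All bound variables are already distinct, so no renaming is needed.
Extract every quantifier outward, since the variables are now distinct and don't occur free across branches:
  ∃v ∀x (¬K(v) ∧ ¬S(x))
The quantifier ∃x sits under an odd number of negations (counting the antecedent side of each →), so it flips to ∀x.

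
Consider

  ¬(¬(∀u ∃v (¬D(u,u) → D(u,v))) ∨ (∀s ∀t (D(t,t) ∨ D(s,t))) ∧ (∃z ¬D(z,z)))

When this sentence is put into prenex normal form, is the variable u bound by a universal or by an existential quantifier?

Eliminate → and ↔ using ¬ and ∨.
  ¬(¬(∀u ∃v (¬¬D(u,u) ∨ D(u,v))) ∨ (∀s ∀t (D(t,t) ∨ D(s,t))) ∧ (∃z ¬D(z,z)))
Move each ¬ inward, flipping quantifiers it crosses:
  (∀u ∃v (D(u,u) ∨ D(u,v))) ∧ ((∃s ∃t (¬D(t,t) ∧ ¬D(s,t))) ∨ (∀z D(z,z)))
All bound variables are already distinct, so no renaming is needed.
Extract every quantifier outward, since the variables are now distinct and don't occur free across branches:
  ∀u ∃v ∃s ∃t ∀z ((D(u,u) ∨ D(u,v)) ∧ (¬D(t,t) ∧ ¬D(s,t) ∨ D(z,z)))
The quantifier ∀u sits under an even number of negations (counting the antecedent side of each →), so it remains universal.

universal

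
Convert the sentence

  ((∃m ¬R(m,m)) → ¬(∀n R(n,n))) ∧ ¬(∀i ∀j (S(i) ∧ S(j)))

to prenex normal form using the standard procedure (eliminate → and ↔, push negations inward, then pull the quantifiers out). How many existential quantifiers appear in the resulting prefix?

First replace A → B with ¬A ∨ B.
  (¬(∃m ¬R(m,m)) ∨ ¬(∀n R(n,n))) ∧ ¬(∀i ∀j (S(i) ∧ S(j)))
Push ¬ through the quantifiers and connectives to reach negation normal form:
  ((∀m R(m,m)) ∨ (∃n ¬R(n,n))) ∧ (∃i ∃j (¬S(i) ∨ ¬S(j)))
Extract every quantifier outward, since the variables are now distinct and don't occur free across branches:
  ∀m ∃n ∃i ∃j ((R(m,m) ∨ ¬R(n,n)) ∧ (¬S(i) ∨ ¬S(j)))
The prefix is ∀m ∃n ∃i ∃j: 1 universal, 3 existential.

3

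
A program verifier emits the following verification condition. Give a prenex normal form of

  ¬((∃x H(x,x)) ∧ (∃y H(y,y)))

Drive negations inward (¬∀x A ≡ ∃x ¬A, ¬∃x A ≡ ∀x ¬A, De Morgan for ∧/∨):
  (∀x ¬H(x,x)) ∨ (∀y ¬H(y,y))
Pull the quantifiers to the front (each side's bound variable is not free in the other side):
  ∀x ∀y (¬H(x,x) ∨ ¬H(y,y))

∀x ∀y (¬H(x,x) ∨ ¬H(y,y))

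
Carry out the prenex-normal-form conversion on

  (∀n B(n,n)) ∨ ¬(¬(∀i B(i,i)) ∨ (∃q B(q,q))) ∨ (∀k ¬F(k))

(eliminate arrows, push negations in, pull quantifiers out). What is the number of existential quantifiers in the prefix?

0

Push ¬ through the quantifiers and connectives to reach negation normal form:
  (∀n B(n,n)) ∨ (∀i B(i,i)) ∧ (∀q ¬B(q,q)) ∨ (∀k ¬F(k))
Finally move all quantifiers to the prefix:
  ∀n ∀i ∀q ∀k (B(n,n) ∨ B(i,i) ∧ ¬B(q,q) ∨ ¬F(k))
The prefix is ∀n ∀i ∀q ∀k: 4 universal, 0 existential.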